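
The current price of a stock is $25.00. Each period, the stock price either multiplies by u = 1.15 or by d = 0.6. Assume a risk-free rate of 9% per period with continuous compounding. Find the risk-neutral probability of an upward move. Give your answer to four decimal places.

Risk-neutral probability p = (e^0.09 − 0.6)/(1.15 − 0.6) = 0.4942/0.5500 = 0.8985

p = 0.8985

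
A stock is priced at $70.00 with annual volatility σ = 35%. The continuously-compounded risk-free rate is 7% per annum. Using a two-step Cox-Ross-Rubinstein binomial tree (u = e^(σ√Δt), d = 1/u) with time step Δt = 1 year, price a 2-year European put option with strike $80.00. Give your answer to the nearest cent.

$13.60

CRR parameters: u = e^(σ√Δt) = e^(0.35·√1) = 1.4191, d = 1/u = 0.7047
Per-period rate: rΔt = 0.07·1 = 0.07, so R = e^0.07 = 1.0725
Risk-neutral probability p = (e^0.07 − 0.7047)/(1.4191 − 0.7047) = 0.3678/0.7144 = 0.5149
Terminal stock prices: S_uu = 141, S_ud = 70, S_dd = 34.76
Terminal payoffs (K − S): max(-60.96, 0) = 0, max(10, 0) = 10, max(45.24, 0) = 45.24
Node u (S = 99.33): V_u = e^(−0.07)·[0.5149·0.0000 + 0.4851·10.0000] = 4.5232
Node d (S = 49.33): V_d = e^(−0.07)·[0.5149·10.0000 + 0.4851·45.2390] = 25.2633
Node 0 (S = 70): V_0 = e^(−0.07)·[0.5149·4.5232 + 0.4851·25.2633] = 13.5986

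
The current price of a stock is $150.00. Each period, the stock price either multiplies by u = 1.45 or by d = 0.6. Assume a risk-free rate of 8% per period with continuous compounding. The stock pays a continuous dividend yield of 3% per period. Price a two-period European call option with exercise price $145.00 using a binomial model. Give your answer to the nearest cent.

Per-period risk-free factor R = e^0.08 = 1.0833; dividend-adjusted growth = e^(0.08−0.03) = 1.0513.
Risk-neutral probability p = (1.0513 − 0.6)/(1.45 − 0.6) = 0.4513/0.8500 = 0.5309
Terminal stock prices: S_uu = 315.4, S_ud = 130.5, S_dd = 54
Terminal payoffs (S − K): max(170.4, 0) = 170.4, max(-14.5, 0) = 0, max(-91, 0) = 0
Node u (S = 217.5): V_u = e^(−0.08)·[0.5309·170.3750 + 0.4691·0.0000] = 83.4989
Node d (S = 90): V_d = e^(−0.08)·[0.5309·0.0000 + 0.4691·0.0000] = 0.0000
Node 0 (S = 150): V_0 = e^(−0.08)·[0.5309·83.4989 + 0.4691·0.0000] = 40.9219

$40.92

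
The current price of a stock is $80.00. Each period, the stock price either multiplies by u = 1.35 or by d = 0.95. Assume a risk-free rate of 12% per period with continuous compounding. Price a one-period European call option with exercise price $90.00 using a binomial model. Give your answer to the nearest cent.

$7.08

Risk-neutral probability p = (e^0.12 − 0.95)/(1.35 − 0.95) = 0.1775/0.4000 = 0.4437
Terminal stock prices: S_u = 108, S_d = 76
Terminal payoffs (S − K): max(18, 0) = 18, max(-14, 0) = 0
Node 0 (S = 80): V_0 = e^(−0.12)·[0.4437·18.0000 + 0.5563·0.0000] = 7.0842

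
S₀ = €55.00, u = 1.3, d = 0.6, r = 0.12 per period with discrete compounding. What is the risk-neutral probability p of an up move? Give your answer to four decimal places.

Risk-neutral probability p = (1 + 0.12 − 0.6)/(1.3 − 0.6) = 0.5200/0.7000 = 0.7429

p = 0.7429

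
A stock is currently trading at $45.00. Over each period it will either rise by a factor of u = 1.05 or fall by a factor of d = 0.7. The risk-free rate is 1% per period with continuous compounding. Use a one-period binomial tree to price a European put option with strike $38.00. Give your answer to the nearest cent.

$0.73

Risk-neutral probability p = (e^0.01 − 0.7)/(1.05 − 0.7) = 0.3101/0.3500 = 0.8859
Terminal stock prices: S_u = 47.25, S_d = 31.5
Terminal payoffs (K − S): max(-9.25, 0) = 0, max(6.5, 0) = 6.5
Node 0 (S = 45): V_0 = e^(−0.01)·[0.8859·0.0000 + 0.1141·6.5000] = 0.7345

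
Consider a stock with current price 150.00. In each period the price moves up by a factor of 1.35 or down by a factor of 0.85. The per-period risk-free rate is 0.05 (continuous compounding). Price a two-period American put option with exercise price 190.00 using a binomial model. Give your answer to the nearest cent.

Risk-neutral probability p = (e^0.05 − 0.85)/(1.35 − 0.85) = 0.2013/0.5000 = 0.4025
Terminal stock prices: S_uu = 273.4, S_ud = 172.1, S_dd = 108.4
Terminal payoffs (K − S): max(-83.38, 0) = 0, max(17.88, 0) = 17.88, max(81.63, 0) = 81.63
Node u (S = 202.5): continuation = e^(−0.05)·[0.4025·0.0000 + 0.5975·17.8750] = 10.1587; exercise value = 0.0000 ≤ continuation, so V_u = 10.1587
Node d (S = 127.5): continuation = e^(−0.05)·[0.4025·17.8750 + 0.5975·81.6250] = 53.2336; exercise value = 62.5000 > continuation, so V_d = 62.5000 (exercise)
Node 0 (S = 150): continuation = e^(−0.05)·[0.4025·10.1587 + 0.5975·62.5000] = 39.4098; exercise value = 40.0000 > continuation, so V_0 = 40.0000 (exercise)

40.00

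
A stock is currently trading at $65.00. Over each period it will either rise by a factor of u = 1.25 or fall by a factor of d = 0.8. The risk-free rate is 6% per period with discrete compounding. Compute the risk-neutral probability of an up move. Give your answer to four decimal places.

Risk-neutral probability p = (1 + 0.06 − 0.8)/(1.25 − 0.8) = 0.2600/0.4500 = 0.5778

p = 0.5778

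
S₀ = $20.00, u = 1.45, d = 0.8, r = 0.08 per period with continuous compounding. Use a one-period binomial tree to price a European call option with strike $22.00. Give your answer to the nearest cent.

$2.82

Risk-neutral probability p = (e^0.08 − 0.8)/(1.45 − 0.8) = 0.2833/0.6500 = 0.4358
Terminal stock prices: S_u = 29, S_d = 16
Terminal payoffs (S − K): max(7, 0) = 7, max(-6, 0) = 0
Node 0 (S = 20): V_0 = e^(−0.08)·[0.4358·7.0000 + 0.5642·0.0000] = 2.8162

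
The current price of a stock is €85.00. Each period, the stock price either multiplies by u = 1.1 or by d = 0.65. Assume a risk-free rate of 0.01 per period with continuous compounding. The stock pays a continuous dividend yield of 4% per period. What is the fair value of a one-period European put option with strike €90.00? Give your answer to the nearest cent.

€9.90

Per-period risk-free factor R = e^0.01 = 1.0101; dividend-adjusted growth = e^(0.01−0.04) = 0.9704.
Risk-neutral probability p = (0.9704 − 0.65)/(1.1 − 0.65) = 0.3204/0.4500 = 0.7121
Terminal stock prices: S_u = 93.5, S_d = 55.25
Terminal payoffs (K − S): max(-3.5, 0) = 0, max(34.75, 0) = 34.75
Node 0 (S = 85): V_0 = e^(−0.01)·[0.7121·0.0000 + 0.2879·34.7500] = 9.9049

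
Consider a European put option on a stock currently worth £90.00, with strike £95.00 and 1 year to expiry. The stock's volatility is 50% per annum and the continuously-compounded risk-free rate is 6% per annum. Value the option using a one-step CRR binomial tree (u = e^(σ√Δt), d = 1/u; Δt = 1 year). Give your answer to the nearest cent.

£21.43

CRR parameters: u = e^(σ√Δt) = e^(0.5·√1) = 1.6487, d = 1/u = 0.6065
Per-period rate: rΔt = 0.06·1 = 0.06, so R = e^0.06 = 1.0618
Risk-neutral probability p = (e^0.06 − 0.6065)/(1.6487 − 0.6065) = 0.4553/1.0422 = 0.4369
Terminal stock prices: S_u = 148.4, S_d = 54.59
Terminal payoffs (K − S): max(-53.38, 0) = 0, max(40.41, 0) = 40.41
Node 0 (S = 90): V_0 = e^(−0.06)·[0.4369·0.0000 + 0.5631·40.4122] = 21.4319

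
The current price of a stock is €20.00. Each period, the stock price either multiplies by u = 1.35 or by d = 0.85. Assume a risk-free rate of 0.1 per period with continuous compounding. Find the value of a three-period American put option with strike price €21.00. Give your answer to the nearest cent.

Risk-neutral probability p = (e^0.1 − 0.85)/(1.35 − 0.85) = 0.2552/0.5000 = 0.5103
Terminal stock prices: S_uuu = 49.21, S_uud = 30.98, S_udd = 19.51, S_ddd = 12.28
Terminal payoffs (K − S): max(-28.21, 0) = 0, max(-9.983, 0) = 0, max(1.493, 0) = 1.493, max(8.718, 0) = 8.718
Node uu (S = 36.45): continuation = e^(−0.1)·[0.5103·0.0000 + 0.4897·0.0000] = 0.0000; exercise value = 0.0000 ≤ continuation, so V_uu = 0.0000
Node ud (S = 22.95): continuation = e^(−0.1)·[0.5103·0.0000 + 0.4897·1.4925] = 0.6613; exercise value = 0.0000 ≤ continuation, so V_ud = 0.6613
Node dd (S = 14.45): continuation = e^(−0.1)·[0.5103·1.4925 + 0.4897·8.7175] = 4.5516; exercise value = 6.5500 > continuation, so V_dd = 6.5500 (exercise)
Node u (S = 27): continuation = e^(−0.1)·[0.5103·0.0000 + 0.4897·0.6613] = 0.2930; exercise value = 0.0000 ≤ continuation, so V_u = 0.2930
Node d (S = 17): continuation = e^(−0.1)·[0.5103·0.6613 + 0.4897·6.5500] = 3.2074; exercise value = 4.0000 > continuation, so V_d = 4.0000 (exercise)
Node 0 (S = 20): continuation = e^(−0.1)·[0.5103·0.2930 + 0.4897·4.0000] = 1.9075; exercise value = 1.0000 ≤ continuation, so V_0 = 1.9075

€1.91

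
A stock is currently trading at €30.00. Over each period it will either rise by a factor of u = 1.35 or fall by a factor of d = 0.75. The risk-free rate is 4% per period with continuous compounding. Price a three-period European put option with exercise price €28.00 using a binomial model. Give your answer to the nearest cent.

Risk-neutral probability p = (e^0.04 − 0.75)/(1.35 − 0.75) = 0.2908/0.6000 = 0.4847
Terminal stock prices: S_uuu = 73.81, S_uud = 41.01, S_udd = 22.78, S_ddd = 12.66
Terminal payoffs (K − S): max(-45.81, 0) = 0, max(-13.01, 0) = 0, max(5.219, 0) = 5.219, max(15.34, 0) = 15.34
Node uu (S = 54.68): V_uu = e^(−0.04)·[0.4847·0.0000 + 0.5153·0.0000] = 0.0000
Node ud (S = 30.38): V_ud = e^(−0.04)·[0.4847·0.0000 + 0.5153·5.2188] = 2.5839
Node dd (S = 16.88): V_dd = e^(−0.04)·[0.4847·5.2188 + 0.5153·15.3438] = 10.0271
Node u (S = 40.5): V_u = e^(−0.04)·[0.4847·0.0000 + 0.5153·2.5839] = 1.2793
Node d (S = 22.5): V_d = e^(−0.04)·[0.4847·2.5839 + 0.5153·10.0271] = 6.1678
Node 0 (S = 30): V_0 = e^(−0.04)·[0.4847·1.2793 + 0.5153·6.1678] = 3.6495

€3.65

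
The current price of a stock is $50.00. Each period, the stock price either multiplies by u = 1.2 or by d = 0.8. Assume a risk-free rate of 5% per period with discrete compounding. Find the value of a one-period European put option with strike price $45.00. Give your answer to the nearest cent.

$1.79

Risk-neutral probability p = (1 + 0.05 − 0.8)/(1.2 − 0.8) = 0.2500/0.4000 = 0.6250
Terminal stock prices: S_u = 60, S_d = 40
Terminal payoffs (K − S): max(-15, 0) = 0, max(5, 0) = 5
Node 0 (S = 50): V_0 = 1/1.05·[0.6250·0.0000 + 0.3750·5.0000] = 1.7857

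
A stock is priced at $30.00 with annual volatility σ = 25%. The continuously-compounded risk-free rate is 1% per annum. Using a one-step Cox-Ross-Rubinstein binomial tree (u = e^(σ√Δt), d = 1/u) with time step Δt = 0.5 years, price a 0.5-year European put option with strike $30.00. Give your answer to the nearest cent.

$2.56

CRR parameters: u = e^(σ√Δt) = e^(0.25·√0.5) = 1.1934, d = 1/u = 0.8380
Per-period rate: rΔt = 0.01·0.5 = 0.005, so R = e^0.005 = 1.0050
Risk-neutral probability p = (e^0.005 − 0.8380)/(1.1934 − 0.8380) = 0.1670/0.3554 = 0.4700
Terminal stock prices: S_u = 35.8, S_d = 25.14
Terminal payoffs (K − S): max(-5.801, 0) = 0, max(4.861, 0) = 4.861
Node 0 (S = 30): V_0 = e^(−0.005)·[0.4700·0.0000 + 0.5300·4.8610] = 2.5634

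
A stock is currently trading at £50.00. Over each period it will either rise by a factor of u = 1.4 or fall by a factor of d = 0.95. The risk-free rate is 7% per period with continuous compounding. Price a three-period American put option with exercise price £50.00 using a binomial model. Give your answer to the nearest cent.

Risk-neutral probability p = (e^0.07 − 0.95)/(1.4 − 0.95) = 0.1225/0.4500 = 0.2722
Terminal stock prices: S_uuu = 137.2, S_uud = 93.1, S_udd = 63.17, S_ddd = 42.87
Terminal payoffs (K − S): max(-87.2, 0) = 0, max(-43.1, 0) = 0, max(-13.17, 0) = 0, max(7.131, 0) = 7.131
Node uu (S = 98): continuation = e^(−0.07)·[0.2722·0.0000 + 0.7278·0.0000] = 0.0000; exercise value = 0.0000 ≤ continuation, so V_uu = 0.0000
Node ud (S = 66.5): continuation = e^(−0.07)·[0.2722·0.0000 + 0.7278·0.0000] = 0.0000; exercise value = 0.0000 ≤ continuation, so V_ud = 0.0000
Node dd (S = 45.12): continuation = e^(−0.07)·[0.2722·0.0000 + 0.7278·7.1313] = 4.8390; exercise value = 4.8750 > continuation, so V_dd = 4.8750 (exercise)
Node u (S = 70): continuation = e^(−0.07)·[0.2722·0.0000 + 0.7278·0.0000] = 0.0000; exercise value = 0.0000 ≤ continuation, so V_u = 0.0000
Node d (S = 47.5): continuation = e^(−0.07)·[0.2722·0.0000 + 0.7278·4.8750] = 3.3080; exercise value = 2.5000 ≤ continuation, so V_d = 3.3080
Node 0 (S = 50): continuation = e^(−0.07)·[0.2722·0.0000 + 0.7278·3.3080] = 2.2447; exercise value = 0.0000 ≤ continuation, so V_0 = 2.2447

£2.24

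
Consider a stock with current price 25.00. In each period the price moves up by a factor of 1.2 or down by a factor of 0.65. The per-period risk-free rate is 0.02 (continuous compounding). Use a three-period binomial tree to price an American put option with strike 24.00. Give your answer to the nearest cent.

3.52

Risk-neutral probability p = (e^0.02 − 0.65)/(1.2 − 0.65) = 0.3702/0.5500 = 0.6731
Terminal stock prices: S_uuu = 43.2, S_uud = 23.4, S_udd = 12.68, S_ddd = 6.866
Terminal payoffs (K − S): max(-19.2, 0) = 0, max(0.6, 0) = 0.6, max(11.32, 0) = 11.32, max(17.13, 0) = 17.13
Node uu (S = 36): continuation = e^(−0.02)·[0.6731·0.0000 + 0.3269·0.6000] = 0.1923; exercise value = 0.0000 ≤ continuation, so V_uu = 0.1923
Node ud (S = 19.5): continuation = e^(−0.02)·[0.6731·0.6000 + 0.3269·11.3250] = 4.0248; exercise value = 4.5000 > continuation, so V_ud = 4.5000 (exercise)
Node dd (S = 10.56): continuation = e^(−0.02)·[0.6731·11.3250 + 0.3269·17.1344] = 12.9623; exercise value = 13.4375 > continuation, so V_dd = 13.4375 (exercise)
Node u (S = 30): continuation = e^(−0.02)·[0.6731·0.1923 + 0.3269·4.5000] = 1.5688; exercise value = 0.0000 ≤ continuation, so V_u = 1.5688
Node d (S = 16.25): continuation = e^(−0.02)·[0.6731·4.5000 + 0.3269·13.4375] = 7.2748; exercise value = 7.7500 > continuation, so V_d = 7.7500 (exercise)
Node 0 (S = 25): continuation = e^(−0.02)·[0.6731·1.5688 + 0.3269·7.7500] = 3.5184; exercise value = 0.0000 ≤ continuation, so V_0 = 3.5184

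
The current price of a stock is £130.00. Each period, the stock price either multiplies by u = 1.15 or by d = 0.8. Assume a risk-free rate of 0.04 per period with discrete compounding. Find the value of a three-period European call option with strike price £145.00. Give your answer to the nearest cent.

£15.11

Risk-neutral probability p = (1 + 0.04 − 0.8)/(1.15 − 0.8) = 0.2400/0.3500 = 0.6857
Terminal stock prices: S_uuu = 197.7, S_uud = 137.5, S_udd = 95.68, S_ddd = 66.56
Terminal payoffs (S − K): max(52.71, 0) = 52.71, max(-7.46, 0) = 0, max(-49.32, 0) = 0, max(-78.44, 0) = 0
Node uu (S = 171.9): V_uu = 1/1.04·[0.6857·52.7137 + 0.3143·0.0000] = 34.7563
Node ud (S = 119.6): V_ud = 1/1.04·[0.6857·0.0000 + 0.3143·0.0000] = 0.0000
Node dd (S = 83.2): V_dd = 1/1.04·[0.6857·0.0000 + 0.3143·0.0000] = 0.0000
Node u (S = 149.5): V_u = 1/1.04·[0.6857·34.7563 + 0.3143·0.0000] = 22.9163
Node d (S = 104): V_d = 1/1.04·[0.6857·0.0000 + 0.3143·0.0000] = 0.0000
Node 0 (S = 130): V_0 = 1/1.04·[0.6857·22.9163 + 0.3143·0.0000] = 15.1096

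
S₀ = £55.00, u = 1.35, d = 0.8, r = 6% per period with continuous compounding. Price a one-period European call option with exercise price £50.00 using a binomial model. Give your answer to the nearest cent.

Risk-neutral probability p = (e^0.06 − 0.8)/(1.35 − 0.8) = 0.2618/0.5500 = 0.4761
Terminal stock prices: S_u = 74.25, S_d = 44
Terminal payoffs (S − K): max(24.25, 0) = 24.25, max(-6, 0) = 0
Node 0 (S = 55): V_0 = e^(−0.06)·[0.4761·24.2500 + 0.5239·0.0000] = 10.8723

£10.87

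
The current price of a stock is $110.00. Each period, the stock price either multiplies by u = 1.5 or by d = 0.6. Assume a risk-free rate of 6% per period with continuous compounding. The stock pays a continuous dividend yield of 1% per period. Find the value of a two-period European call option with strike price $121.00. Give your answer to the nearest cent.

$28.21

Per-period risk-free factor R = e^0.06 = 1.0618; dividend-adjusted growth = e^(0.06−0.01) = 1.0513.
Risk-neutral probability p = (1.0513 − 0.6)/(1.5 − 0.6) = 0.4513/0.9000 = 0.5014
Terminal stock prices: S_uu = 247.5, S_ud = 99, S_dd = 39.6
Terminal payoffs (S − K): max(126.5, 0) = 126.5, max(-22, 0) = 0, max(-81.4, 0) = 0
Node u (S = 165): V_u = e^(−0.06)·[0.5014·126.5000 + 0.4986·0.0000] = 59.7349
Node d (S = 66): V_d = e^(−0.06)·[0.5014·0.0000 + 0.4986·0.0000] = 0.0000
Node 0 (S = 110): V_0 = e^(−0.06)·[0.5014·59.7349 + 0.4986·0.0000] = 28.2075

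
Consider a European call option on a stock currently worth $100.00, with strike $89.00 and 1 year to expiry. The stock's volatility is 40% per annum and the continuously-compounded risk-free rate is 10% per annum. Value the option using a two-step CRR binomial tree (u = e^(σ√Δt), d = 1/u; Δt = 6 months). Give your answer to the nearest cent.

CRR parameters: u = e^(σ√Δt) = e^(0.4·√0.5) = 1.3269, d = 1/u = 0.7536
Per-period rate: rΔt = 0.1·0.5 = 0.05, so R = e^0.05 = 1.0513
Risk-neutral probability p = (e^0.05 − 0.7536)/(1.3269 − 0.7536) = 0.2976/0.5733 = 0.5192
Terminal stock prices: S_uu = 176.1, S_ud = 100, S_dd = 56.8
Terminal payoffs (S − K): max(87.07, 0) = 87.07, max(11, 0) = 11, max(-32.2, 0) = 0
Node u (S = 132.7): V_u = e^(−0.05)·[0.5192·87.0654 + 0.4808·11.0000] = 48.0302
Node d (S = 75.36): V_d = e^(−0.05)·[0.5192·11.0000 + 0.4808·0.0000] = 5.4326
Node 0 (S = 100): V_0 = e^(−0.05)·[0.5192·48.0302 + 0.4808·5.4326] = 26.2055

$26.21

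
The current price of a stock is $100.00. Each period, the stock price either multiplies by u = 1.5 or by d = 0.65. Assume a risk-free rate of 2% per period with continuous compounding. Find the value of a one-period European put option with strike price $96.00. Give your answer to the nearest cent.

Risk-neutral probability p = (e^0.02 − 0.65)/(1.5 − 0.65) = 0.3702/0.8500 = 0.4355
Terminal stock prices: S_u = 150, S_d = 65
Terminal payoffs (K − S): max(-54, 0) = 0, max(31, 0) = 31
Node 0 (S = 100): V_0 = e^(−0.02)·[0.4355·0.0000 + 0.5645·31.0000] = 17.1520

$17.15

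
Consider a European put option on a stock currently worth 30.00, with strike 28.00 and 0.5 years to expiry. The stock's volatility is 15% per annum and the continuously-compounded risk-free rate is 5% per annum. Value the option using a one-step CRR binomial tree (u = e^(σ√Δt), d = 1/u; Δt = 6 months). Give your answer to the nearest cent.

0.40

CRR parameters: u = e^(σ√Δt) = e^(0.15·√0.5) = 1.1119, d = 1/u = 0.8994
Per-period rate: rΔt = 0.05·0.5 = 0.025, so R = e^0.025 = 1.0253
Risk-neutral probability p = (e^0.025 − 0.8994)/(1.1119 − 0.8994) = 0.1259/0.2125 = 0.5926
Terminal stock prices: S_u = 33.36, S_d = 26.98
Terminal payoffs (K − S): max(-5.357, 0) = 0, max(1.019, 0) = 1.019
Node 0 (S = 30): V_0 = e^(−0.025)·[0.5926·0.0000 + 0.4074·1.0190] = 0.4049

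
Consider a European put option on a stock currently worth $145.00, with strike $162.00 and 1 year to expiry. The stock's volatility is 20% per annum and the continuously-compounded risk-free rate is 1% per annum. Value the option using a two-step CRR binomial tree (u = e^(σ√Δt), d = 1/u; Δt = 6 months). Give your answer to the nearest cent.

$22.39

CRR parameters: u = e^(σ√Δt) = e^(0.2·√0.5) = 1.1519, d = 1/u = 0.8681
Per-period rate: rΔt = 0.01·0.5 = 0.005, so R = e^0.005 = 1.0050
Risk-neutral probability p = (e^0.005 − 0.8681)/(1.1519 − 0.8681) = 0.1369/0.2838 = 0.4824
Terminal stock prices: S_uu = 192.4, S_ud = 145, S_dd = 109.3
Terminal payoffs (K − S): max(-30.4, 0) = 0, max(17, 0) = 17, max(52.72, 0) = 52.72
Node u (S = 167): V_u = e^(−0.005)·[0.4824·0.0000 + 0.5176·17.0000] = 8.7559
Node d (S = 125.9): V_d = e^(−0.005)·[0.4824·17.0000 + 0.5176·52.7224] = 35.3141
Node 0 (S = 145): V_0 = e^(−0.005)·[0.4824·8.7559 + 0.5176·35.3141] = 22.3911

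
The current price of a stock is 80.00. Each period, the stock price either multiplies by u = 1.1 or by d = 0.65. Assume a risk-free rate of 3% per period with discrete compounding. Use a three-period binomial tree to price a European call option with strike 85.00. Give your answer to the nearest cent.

Risk-neutral probability p = (1 + 0.03 − 0.65)/(1.1 − 0.65) = 0.3800/0.4500 = 0.8444
Terminal stock prices: S_uuu = 106.5, S_uud = 62.92, S_udd = 37.18, S_ddd = 21.97
Terminal payoffs (S − K): max(21.48, 0) = 21.48, max(-22.08, 0) = 0, max(-47.82, 0) = 0, max(-63.03, 0) = 0
Node uu (S = 96.8): V_uu = 1/1.03·[0.8444·21.4800 + 0.1556·0.0000] = 17.6104
Node ud (S = 57.2): V_ud = 1/1.03·[0.8444·0.0000 + 0.1556·0.0000] = 0.0000
Node dd (S = 33.8): V_dd = 1/1.03·[0.8444·0.0000 + 0.1556·0.0000] = 0.0000
Node u (S = 88): V_u = 1/1.03·[0.8444·17.6104 + 0.1556·0.0000] = 14.4378
Node d (S = 52): V_d = 1/1.03·[0.8444·0.0000 + 0.1556·0.0000] = 0.0000
Node 0 (S = 80): V_0 = 1/1.03·[0.8444·14.4378 + 0.1556·0.0000] = 11.8368

11.84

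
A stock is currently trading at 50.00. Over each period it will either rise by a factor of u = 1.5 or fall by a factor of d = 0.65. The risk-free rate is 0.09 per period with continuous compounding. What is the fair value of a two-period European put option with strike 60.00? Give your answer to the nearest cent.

Risk-neutral probability p = (e^0.09 − 0.65)/(1.5 − 0.65) = 0.4442/0.8500 = 0.5226
Terminal stock prices: S_uu = 112.5, S_ud = 48.75, S_dd = 21.13
Terminal payoffs (K − S): max(-52.5, 0) = 0, max(11.25, 0) = 11.25, max(38.88, 0) = 38.88
Node u (S = 75): V_u = e^(−0.09)·[0.5226·0.0000 + 0.4774·11.2500] = 4.9089
Node d (S = 32.5): V_d = e^(−0.09)·[0.5226·11.2500 + 0.4774·38.8750] = 22.3359
Node 0 (S = 50): V_0 = e^(−0.09)·[0.5226·4.9089 + 0.4774·22.3359] = 12.0907

12.09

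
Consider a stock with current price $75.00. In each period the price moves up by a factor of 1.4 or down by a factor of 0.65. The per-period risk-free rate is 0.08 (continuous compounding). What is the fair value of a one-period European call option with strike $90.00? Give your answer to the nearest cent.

$8.00

Risk-neutral probability p = (e^0.08 − 0.65)/(1.4 − 0.65) = 0.4333/0.7500 = 0.5777
Terminal stock prices: S_u = 105, S_d = 48.75
Terminal payoffs (S − K): max(15, 0) = 15, max(-41.25, 0) = 0
Node 0 (S = 75): V_0 = e^(−0.08)·[0.5777·15.0000 + 0.4223·0.0000] = 7.9995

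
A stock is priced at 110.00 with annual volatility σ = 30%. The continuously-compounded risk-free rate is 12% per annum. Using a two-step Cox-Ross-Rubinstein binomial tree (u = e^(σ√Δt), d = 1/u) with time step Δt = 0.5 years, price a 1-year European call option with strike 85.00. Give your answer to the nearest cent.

CRR parameters: u = e^(σ√Δt) = e^(0.3·√0.5) = 1.2363, d = 1/u = 0.8089
Per-period rate: rΔt = 0.12·0.5 = 0.06, so R = e^0.06 = 1.0618
Risk-neutral probability p = (e^0.06 − 0.8089)/(1.2363 − 0.8089) = 0.2530/0.4275 = 0.5918
Terminal stock prices: S_uu = 168.1, S_ud = 110, S_dd = 71.97
Terminal payoffs (S − K): max(83.13, 0) = 83.13, max(25, 0) = 25, max(-13.03, 0) = 0
Node u (S = 136): V_u = e^(−0.06)·[0.5918·83.1312 + 0.4082·25.0000] = 55.9442
Node d (S = 88.97): V_d = e^(−0.06)·[0.5918·25.0000 + 0.4082·0.0000] = 13.9341
Node 0 (S = 110): V_0 = e^(−0.06)·[0.5918·55.9442 + 0.4082·13.9341] = 36.5375

36.54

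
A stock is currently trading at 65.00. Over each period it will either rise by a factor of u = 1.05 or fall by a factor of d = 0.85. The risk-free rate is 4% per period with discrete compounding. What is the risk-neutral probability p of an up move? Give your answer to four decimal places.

p = 0.9500

Risk-neutral probability p = (1 + 0.04 − 0.85)/(1.05 − 0.85) = 0.1900/0.2000 = 0.9500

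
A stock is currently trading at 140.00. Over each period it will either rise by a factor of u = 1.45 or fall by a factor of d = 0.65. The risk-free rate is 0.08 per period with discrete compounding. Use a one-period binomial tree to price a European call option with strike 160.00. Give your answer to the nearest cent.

21.40

Risk-neutral probability p = (1 + 0.08 − 0.65)/(1.45 − 0.65) = 0.4300/0.8000 = 0.5375
Terminal stock prices: S_u = 203, S_d = 91
Terminal payoffs (S − K): max(43, 0) = 43, max(-69, 0) = 0
Node 0 (S = 140): V_0 = 1/1.08·[0.5375·43.0000 + 0.4625·0.0000] = 21.4005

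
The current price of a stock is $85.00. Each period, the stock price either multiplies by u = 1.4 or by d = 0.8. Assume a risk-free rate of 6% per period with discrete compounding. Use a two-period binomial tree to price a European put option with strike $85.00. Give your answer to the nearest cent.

$8.75

Risk-neutral probability p = (1 + 0.06 − 0.8)/(1.4 − 0.8) = 0.2600/0.6000 = 0.4333
Terminal stock prices: S_uu = 166.6, S_ud = 95.2, S_dd = 54.4
Terminal payoffs (K − S): max(-81.6, 0) = 0, max(-10.2, 0) = 0, max(30.6, 0) = 30.6
Node u (S = 119): V_u = 1/1.06·[0.4333·0.0000 + 0.5667·0.0000] = 0.0000
Node d (S = 68): V_d = 1/1.06·[0.4333·0.0000 + 0.5667·30.6000] = 16.3585
Node 0 (S = 85): V_0 = 1/1.06·[0.4333·0.0000 + 0.5667·16.3585] = 8.7451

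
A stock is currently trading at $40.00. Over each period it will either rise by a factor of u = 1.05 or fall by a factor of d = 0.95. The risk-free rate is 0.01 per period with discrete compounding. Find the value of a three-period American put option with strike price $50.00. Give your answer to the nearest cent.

$10.00

Risk-neutral probability p = (1 + 0.01 − 0.95)/(1.05 − 0.95) = 0.0600/0.1000 = 0.6000
Terminal stock prices: S_uuu = 46.31, S_uud = 41.89, S_udd = 37.91, S_ddd = 34.29
Terminal payoffs (K − S): max(3.695, 0) = 3.695, max(8.105, 0) = 8.105, max(12.09, 0) = 12.09, max(15.71, 0) = 15.71
Node uu (S = 44.1): continuation = 1/1.01·[0.6000·3.6950 + 0.4000·8.1050] = 5.4050; exercise value = 5.9000 > continuation, so V_uu = 5.9000 (exercise)
Node ud (S = 39.9): continuation = 1/1.01·[0.6000·8.1050 + 0.4000·12.0950] = 9.6050; exercise value = 10.1000 > continuation, so V_ud = 10.1000 (exercise)
Node dd (S = 36.1): continuation = 1/1.01·[0.6000·12.0950 + 0.4000·15.7050] = 13.4050; exercise value = 13.9000 > continuation, so V_dd = 13.9000 (exercise)
Node u (S = 42): continuation = 1/1.01·[0.6000·5.9000 + 0.4000·10.1000] = 7.5050; exercise value = 8.0000 > continuation, so V_u = 8.0000 (exercise)
Node d (S = 38): continuation = 1/1.01·[0.6000·10.1000 + 0.4000·13.9000] = 11.5050; exercise value = 12.0000 > continuation, so V_d = 12.0000 (exercise)
Node 0 (S = 40): continuation = 1/1.01·[0.6000·8.0000 + 0.4000·12.0000] = 9.5050; exercise value = 10.0000 > continuation, so V_0 = 10.0000 (exercise)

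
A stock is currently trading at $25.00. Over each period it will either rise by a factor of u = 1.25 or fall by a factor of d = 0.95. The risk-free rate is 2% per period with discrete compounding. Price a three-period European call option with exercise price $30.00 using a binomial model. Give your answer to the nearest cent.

Risk-neutral probability p = (1 + 0.02 − 0.95)/(1.25 − 0.95) = 0.0700/0.3000 = 0.2333
Terminal stock prices: S_uuu = 48.83, S_uud = 37.11, S_udd = 28.2, S_ddd = 21.43
Terminal payoffs (S − K): max(18.83, 0) = 18.83, max(7.109, 0) = 7.109, max(-1.797, 0) = 0, max(-8.566, 0) = 0
Node uu (S = 39.06): V_uu = 1/1.02·[0.2333·18.8281 + 0.7667·7.1094] = 9.6507
Node ud (S = 29.69): V_ud = 1/1.02·[0.2333·7.1094 + 0.7667·0.0000] = 1.6263
Node dd (S = 22.56): V_dd = 1/1.02·[0.2333·0.0000 + 0.7667·0.0000] = 0.0000
Node u (S = 31.25): V_u = 1/1.02·[0.2333·9.6507 + 0.7667·1.6263] = 3.4301
Node d (S = 23.75): V_d = 1/1.02·[0.2333·1.6263 + 0.7667·0.0000] = 0.3720
Node 0 (S = 25): V_0 = 1/1.02·[0.2333·3.4301 + 0.7667·0.3720] = 1.0643

$1.06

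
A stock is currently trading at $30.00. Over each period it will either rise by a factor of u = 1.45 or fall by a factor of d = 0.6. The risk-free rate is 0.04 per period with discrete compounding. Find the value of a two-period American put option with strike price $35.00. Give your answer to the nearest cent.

Risk-neutral probability p = (1 + 0.04 − 0.6)/(1.45 − 0.6) = 0.4400/0.8500 = 0.5176
Terminal stock prices: S_uu = 63.08, S_ud = 26.1, S_dd = 10.8
Terminal payoffs (K − S): max(-28.08, 0) = 0, max(8.9, 0) = 8.9, max(24.2, 0) = 24.2
Node u (S = 43.5): continuation = 1/1.04·[0.5176·0.0000 + 0.4824·8.9000] = 4.1278; exercise value = 0.0000 ≤ continuation, so V_u = 4.1278
Node d (S = 18): continuation = 1/1.04·[0.5176·8.9000 + 0.4824·24.2000] = 15.6538; exercise value = 17.0000 > continuation, so V_d = 17.0000 (exercise)
Node 0 (S = 30): continuation = 1/1.04·[0.5176·4.1278 + 0.4824·17.0000] = 9.9392; exercise value = 5.0000 ≤ continuation, so V_0 = 9.9392

$9.94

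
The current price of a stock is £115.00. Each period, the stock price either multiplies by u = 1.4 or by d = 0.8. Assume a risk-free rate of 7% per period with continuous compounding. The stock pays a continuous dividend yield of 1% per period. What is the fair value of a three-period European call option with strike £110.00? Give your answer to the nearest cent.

£32.20

Per-period risk-free factor R = e^0.07 = 1.0725; dividend-adjusted growth = e^(0.07−0.01) = 1.0618.
Risk-neutral probability p = (1.0618 − 0.8)/(1.4 − 0.8) = 0.2618/0.6000 = 0.4364
Terminal stock prices: S_uuu = 315.6, S_uud = 180.3, S_udd = 103, S_ddd = 58.88
Terminal payoffs (S − K): max(205.6, 0) = 205.6, max(70.32, 0) = 70.32, max(-6.96, 0) = 0, max(-51.12, 0) = 0
Node uu (S = 225.4): V_uu = e^(−0.07)·[0.4364·205.5600 + 0.5636·70.3200] = 120.5939
Node ud (S = 128.8): V_ud = e^(−0.07)·[0.4364·70.3200 + 0.5636·0.0000] = 28.6126
Node dd (S = 73.6): V_dd = e^(−0.07)·[0.4364·0.0000 + 0.5636·0.0000] = 0.0000
Node u (S = 161): V_u = e^(−0.07)·[0.4364·120.5939 + 0.5636·28.6126] = 64.1046
Node d (S = 92): V_d = e^(−0.07)·[0.4364·28.6126 + 0.5636·0.0000] = 11.6422
Node 0 (S = 115): V_0 = e^(−0.07)·[0.4364·64.1046 + 0.5636·11.6422] = 32.2016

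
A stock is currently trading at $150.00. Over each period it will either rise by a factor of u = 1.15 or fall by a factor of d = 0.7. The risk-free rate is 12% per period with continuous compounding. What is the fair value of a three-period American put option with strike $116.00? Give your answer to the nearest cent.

Risk-neutral probability p = (e^0.12 − 0.7)/(1.15 − 0.7) = 0.4275/0.4500 = 0.9500
Terminal stock prices: S_uuu = 228.1, S_uud = 138.9, S_udd = 84.52, S_ddd = 51.45
Terminal payoffs (K − S): max(-112.1, 0) = 0, max(-22.86, 0) = 0, max(31.48, 0) = 31.48, max(64.55, 0) = 64.55
Node uu (S = 198.4): continuation = e^(−0.12)·[0.9500·0.0000 + 0.0500·0.0000] = 0.0000; exercise value = 0.0000 ≤ continuation, so V_uu = 0.0000
Node ud (S = 120.7): continuation = e^(−0.12)·[0.9500·0.0000 + 0.0500·31.4750] = 1.3960; exercise value = 0.0000 ≤ continuation, so V_ud = 1.3960
Node dd (S = 73.5): continuation = e^(−0.12)·[0.9500·31.4750 + 0.0500·64.5500] = 29.3828; exercise value = 42.5000 > continuation, so V_dd = 42.5000 (exercise)
Node u (S = 172.5): continuation = e^(−0.12)·[0.9500·0.0000 + 0.0500·1.3960] = 0.0619; exercise value = 0.0000 ≤ continuation, so V_u = 0.0619
Node d (S = 105): continuation = e^(−0.12)·[0.9500·1.3960 + 0.0500·42.5000] = 3.0612; exercise value = 11.0000 > continuation, so V_d = 11.0000 (exercise)
Node 0 (S = 150): continuation = e^(−0.12)·[0.9500·0.0619 + 0.0500·11.0000] = 0.5400; exercise value = 0.0000 ≤ continuation, so V_0 = 0.5400

$0.54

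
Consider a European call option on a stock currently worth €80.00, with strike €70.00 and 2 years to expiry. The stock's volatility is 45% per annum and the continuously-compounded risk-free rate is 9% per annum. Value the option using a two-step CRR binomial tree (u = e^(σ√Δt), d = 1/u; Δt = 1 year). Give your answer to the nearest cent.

CRR parameters: u = e^(σ√Δt) = e^(0.45·√1) = 1.5683, d = 1/u = 0.6376
Per-period rate: rΔt = 0.09·1 = 0.09, so R = e^0.09 = 1.0942
Risk-neutral probability p = (e^0.09 − 0.6376)/(1.5683 − 0.6376) = 0.4565/0.9307 = 0.4905
Terminal stock prices: S_uu = 196.8, S_ud = 80, S_dd = 32.53
Terminal payoffs (S − K): max(126.8, 0) = 126.8, max(10, 0) = 10, max(-37.47, 0) = 0
Node u (S = 125.5): V_u = e^(−0.09)·[0.4905·126.7682 + 0.5095·10.0000] = 61.4898
Node d (S = 51.01): V_d = e^(−0.09)·[0.4905·10.0000 + 0.5095·0.0000] = 4.4833
Node 0 (S = 80): V_0 = e^(−0.09)·[0.4905·61.4898 + 0.5095·4.4833] = 29.6550

€29.66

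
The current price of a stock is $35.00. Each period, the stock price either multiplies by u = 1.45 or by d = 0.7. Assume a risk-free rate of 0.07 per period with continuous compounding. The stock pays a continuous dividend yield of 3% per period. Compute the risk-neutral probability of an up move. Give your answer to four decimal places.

p = 0.4544

Per-period risk-free factor R = e^0.07 = 1.0725; dividend-adjusted growth = e^(0.07−0.03) = 1.0408.
Risk-neutral probability p = (1.0408 − 0.7)/(1.45 − 0.7) = 0.3408/0.7500 = 0.4544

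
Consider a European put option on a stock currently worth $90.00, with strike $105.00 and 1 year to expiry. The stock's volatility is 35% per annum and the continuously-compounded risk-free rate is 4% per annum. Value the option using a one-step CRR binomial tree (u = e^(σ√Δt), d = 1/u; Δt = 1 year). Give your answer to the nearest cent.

CRR parameters: u = e^(σ√Δt) = e^(0.35·√1) = 1.4191, d = 1/u = 0.7047
Per-period rate: rΔt = 0.04·1 = 0.04, so R = e^0.04 = 1.0408
Risk-neutral probability p = (e^0.04 − 0.7047)/(1.4191 − 0.7047) = 0.3361/0.7144 = 0.4705
Terminal stock prices: S_u = 127.7, S_d = 63.42
Terminal payoffs (K − S): max(-22.72, 0) = 0, max(41.58, 0) = 41.58
Node 0 (S = 90): V_0 = e^(−0.04)·[0.4705·0.0000 + 0.5295·41.5781] = 21.1519

$21.15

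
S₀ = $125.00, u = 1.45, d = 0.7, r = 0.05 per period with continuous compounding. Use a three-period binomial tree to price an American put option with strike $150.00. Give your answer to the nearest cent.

$38.58

Risk-neutral probability p = (e^0.05 − 0.7)/(1.45 − 0.7) = 0.3513/0.7500 = 0.4684
Terminal stock prices: S_uuu = 381.1, S_uud = 184, S_udd = 88.81, S_ddd = 42.87
Terminal payoffs (K − S): max(-231.1, 0) = 0, max(-33.97, 0) = 0, max(61.19, 0) = 61.19, max(107.1, 0) = 107.1
Node uu (S = 262.8): continuation = e^(−0.05)·[0.4684·0.0000 + 0.5316·0.0000] = 0.0000; exercise value = 0.0000 ≤ continuation, so V_uu = 0.0000
Node ud (S = 126.9): continuation = e^(−0.05)·[0.4684·0.0000 + 0.5316·61.1875] = 30.9431; exercise value = 23.1250 ≤ continuation, so V_ud = 30.9431
Node dd (S = 61.25): continuation = e^(−0.05)·[0.4684·61.1875 + 0.5316·107.1250] = 81.4344; exercise value = 88.7500 > continuation, so V_dd = 88.7500 (exercise)
Node u (S = 181.2): continuation = e^(−0.05)·[0.4684·0.0000 + 0.5316·30.9431] = 15.6483; exercise value = 0.0000 ≤ continuation, so V_u = 15.6483
Node d (S = 87.5): continuation = e^(−0.05)·[0.4684·30.9431 + 0.5316·88.7500] = 58.6675; exercise value = 62.5000 > continuation, so V_d = 62.5000 (exercise)
Node 0 (S = 125): continuation = e^(−0.05)·[0.4684·15.6483 + 0.5316·62.5000] = 38.5785; exercise value = 25.0000 ≤ continuation, so V_0 = 38.5785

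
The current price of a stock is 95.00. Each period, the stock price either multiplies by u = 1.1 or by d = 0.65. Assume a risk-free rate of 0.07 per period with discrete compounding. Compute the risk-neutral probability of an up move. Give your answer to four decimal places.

p = 0.9333

Risk-neutral probability p = (1 + 0.07 − 0.65)/(1.1 − 0.65) = 0.4200/0.4500 = 0.9333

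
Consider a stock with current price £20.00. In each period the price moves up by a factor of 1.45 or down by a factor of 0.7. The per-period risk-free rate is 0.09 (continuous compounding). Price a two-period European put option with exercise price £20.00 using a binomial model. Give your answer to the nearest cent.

Risk-neutral probability p = (e^0.09 − 0.7)/(1.45 − 0.7) = 0.3942/0.7500 = 0.5256
Terminal stock prices: S_uu = 42.05, S_ud = 20.3, S_dd = 9.8
Terminal payoffs (K − S): max(-22.05, 0) = 0, max(-0.3, 0) = 0, max(10.2, 0) = 10.2
Node u (S = 29): V_u = e^(−0.09)·[0.5256·0.0000 + 0.4744·0.0000] = 0.0000
Node d (S = 14): V_d = e^(−0.09)·[0.5256·0.0000 + 0.4744·10.2000] = 4.4227
Node 0 (S = 20): V_0 = e^(−0.09)·[0.5256·0.0000 + 0.4744·4.4227] = 1.9177

£1.92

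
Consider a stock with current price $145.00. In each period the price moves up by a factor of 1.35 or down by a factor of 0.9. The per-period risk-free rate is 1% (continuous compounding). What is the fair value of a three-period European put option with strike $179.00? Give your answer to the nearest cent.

Risk-neutral probability p = (e^0.01 − 0.9)/(1.35 − 0.9) = 0.1101/0.4500 = 0.2446
Terminal stock prices: S_uuu = 356.8, S_uud = 237.8, S_udd = 158.6, S_ddd = 105.7
Terminal payoffs (K − S): max(-177.8, 0) = 0, max(-58.84, 0) = 0, max(20.44, 0) = 20.44, max(73.29, 0) = 73.29
Node uu (S = 264.3): V_uu = e^(−0.01)·[0.2446·0.0000 + 0.7554·0.0000] = 0.0000
Node ud (S = 176.2): V_ud = e^(−0.01)·[0.2446·0.0000 + 0.7554·20.4425] = 15.2895
Node dd (S = 117.5): V_dd = e^(−0.01)·[0.2446·20.4425 + 0.7554·73.2950] = 59.7689
Node u (S = 195.8): V_u = e^(−0.01)·[0.2446·0.0000 + 0.7554·15.2895] = 11.4354
Node d (S = 130.5): V_d = e^(−0.01)·[0.2446·15.2895 + 0.7554·59.7689] = 48.4047
Node 0 (S = 145): V_0 = e^(−0.01)·[0.2446·11.4354 + 0.7554·48.4047] = 38.9720

$38.97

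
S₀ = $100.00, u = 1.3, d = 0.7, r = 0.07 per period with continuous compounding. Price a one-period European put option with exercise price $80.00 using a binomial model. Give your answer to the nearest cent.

Risk-neutral probability p = (e^0.07 − 0.7)/(1.3 − 0.7) = 0.3725/0.6000 = 0.6208
Terminal stock prices: S_u = 130, S_d = 70
Terminal payoffs (K − S): max(-50, 0) = 0, max(10, 0) = 10
Node 0 (S = 100): V_0 = e^(−0.07)·[0.6208·0.0000 + 0.3792·10.0000] = 3.5352

$3.54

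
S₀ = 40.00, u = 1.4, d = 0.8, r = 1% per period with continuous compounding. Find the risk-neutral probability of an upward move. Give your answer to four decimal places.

Risk-neutral probability p = (e^0.01 − 0.8)/(1.4 − 0.8) = 0.2101/0.6000 = 0.3501

p = 0.3501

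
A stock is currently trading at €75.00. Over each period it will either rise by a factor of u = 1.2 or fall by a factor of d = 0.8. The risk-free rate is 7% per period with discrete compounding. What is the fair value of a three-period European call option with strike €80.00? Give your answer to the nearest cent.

€14.77

Risk-neutral probability p = (1 + 0.07 − 0.8)/(1.2 − 0.8) = 0.2700/0.4000 = 0.6750
Terminal stock prices: S_uuu = 129.6, S_uud = 86.4, S_udd = 57.6, S_ddd = 38.4
Terminal payoffs (S − K): max(49.6, 0) = 49.6, max(6.4, 0) = 6.4, max(-22.4, 0) = 0, max(-41.6, 0) = 0
Node uu (S = 108): V_uu = 1/1.07·[0.6750·49.6000 + 0.3250·6.4000] = 33.2336
Node ud (S = 72): V_ud = 1/1.07·[0.6750·6.4000 + 0.3250·0.0000] = 4.0374
Node dd (S = 48): V_dd = 1/1.07·[0.6750·0.0000 + 0.3250·0.0000] = 0.0000
Node u (S = 90): V_u = 1/1.07·[0.6750·33.2336 + 0.3250·4.0374] = 22.1915
Node d (S = 60): V_d = 1/1.07·[0.6750·4.0374 + 0.3250·0.0000] = 2.5469
Node 0 (S = 75): V_0 = 1/1.07·[0.6750·22.1915 + 0.3250·2.5469] = 14.7729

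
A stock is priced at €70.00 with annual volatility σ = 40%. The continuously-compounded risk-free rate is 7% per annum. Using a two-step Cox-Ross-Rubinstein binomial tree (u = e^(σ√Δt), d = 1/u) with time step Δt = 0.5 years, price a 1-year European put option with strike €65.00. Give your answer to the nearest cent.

CRR parameters: u = e^(σ√Δt) = e^(0.4·√0.5) = 1.3269, d = 1/u = 0.7536
Per-period rate: rΔt = 0.07·0.5 = 0.035, so R = e^0.035 = 1.0356
Risk-neutral probability p = (e^0.035 − 0.7536)/(1.3269 − 0.7536) = 0.2820/0.5733 = 0.4919
Terminal stock prices: S_uu = 123.2, S_ud = 70, S_dd = 39.76
Terminal payoffs (K − S): max(-58.25, 0) = 0, max(-5, 0) = 0, max(25.24, 0) = 25.24
Node u (S = 92.88): V_u = e^(−0.035)·[0.4919·0.0000 + 0.5081·0.0000] = 0.0000
Node d (S = 52.75): V_d = e^(−0.035)·[0.4919·0.0000 + 0.5081·25.2421] = 12.3845
Node 0 (S = 70): V_0 = e^(−0.035)·[0.4919·0.0000 + 0.5081·12.3845] = 6.0762

€6.08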